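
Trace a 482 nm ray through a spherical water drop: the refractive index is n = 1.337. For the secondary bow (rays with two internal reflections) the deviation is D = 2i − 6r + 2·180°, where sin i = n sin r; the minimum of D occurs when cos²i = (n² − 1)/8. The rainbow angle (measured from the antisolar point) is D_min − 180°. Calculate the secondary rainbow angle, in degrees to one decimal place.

51.9°

cos²i = (1.78757 − 1)/8 = 0.09845; i = arccos(0.31376) = 71.714°.
sin r = sin 71.714°/1.337 = 0.71017; r = 45.249°.
D_min = 2·71.714° − 6·45.249° + 360° = 231.934°.
Rainbow angle = D_min − 180° = 51.934°.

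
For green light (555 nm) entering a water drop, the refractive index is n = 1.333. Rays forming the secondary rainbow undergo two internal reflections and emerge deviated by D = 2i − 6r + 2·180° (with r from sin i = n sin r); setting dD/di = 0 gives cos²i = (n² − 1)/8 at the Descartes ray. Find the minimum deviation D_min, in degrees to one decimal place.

230.9°

cos²i = (1.77689 − 1)/8 = 0.09711; i = arccos(0.31163) = 71.843°.
sin r = sin 71.843°/1.333 = 0.71283; r = 45.466°.
D_min = 2·71.843° − 6·45.466° + 360° = 230.891°.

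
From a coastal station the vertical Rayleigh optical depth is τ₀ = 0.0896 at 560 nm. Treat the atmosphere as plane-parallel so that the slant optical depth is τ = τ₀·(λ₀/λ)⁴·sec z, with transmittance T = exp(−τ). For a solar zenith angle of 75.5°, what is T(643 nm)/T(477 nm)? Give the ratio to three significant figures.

1.61

Airmass: sec 75.5° = 3.9939.
τ(643 nm) = 0.0896 × (560/643)⁴ × 3.9939 = 0.0896 × 0.5753 × 3.9939 = 0.2059.
τ(477 nm) = 0.0896 × (560/477)⁴ × 3.9939 = 0.0896 × 1.8997 × 3.9939 = 0.6798.
T(643)/T(477) = exp(τ_B − τ_A) = exp(0.4739) = 1.6063.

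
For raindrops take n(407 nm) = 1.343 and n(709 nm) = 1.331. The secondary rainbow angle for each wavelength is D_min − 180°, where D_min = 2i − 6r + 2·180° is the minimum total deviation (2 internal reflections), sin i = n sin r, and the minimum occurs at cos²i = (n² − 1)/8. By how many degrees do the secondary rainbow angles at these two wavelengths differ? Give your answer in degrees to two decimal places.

3.11°

At 407 nm (n = 1.343): cos²i = 0.10046 → i = 71.522°, r = 44.928°, D_min = 233.478°, rainbow angle = 53.478°.
At 709 nm (n = 1.331): cos²i = 0.09645 → i = 71.907°, r = 45.575°, D_min = 230.365°, rainbow angle = 50.365°.
Angular width = |53.478° − 50.365°| = 3.113°.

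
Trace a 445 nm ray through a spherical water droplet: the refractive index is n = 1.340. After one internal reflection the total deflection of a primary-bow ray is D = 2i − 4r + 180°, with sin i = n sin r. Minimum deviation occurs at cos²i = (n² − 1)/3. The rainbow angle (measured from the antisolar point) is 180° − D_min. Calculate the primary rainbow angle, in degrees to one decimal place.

41.1°

cos²i = (1.79560 − 1)/3 = 0.26520; i = arccos(0.51498) = 59.004°.
sin r = sin 59.004°/1.340 = 0.63971; r = 39.770°.
D_min = 2·59.004° − 4·39.770° + 180° = 138.929°.
Rainbow angle = 180° − D_min = 41.071°.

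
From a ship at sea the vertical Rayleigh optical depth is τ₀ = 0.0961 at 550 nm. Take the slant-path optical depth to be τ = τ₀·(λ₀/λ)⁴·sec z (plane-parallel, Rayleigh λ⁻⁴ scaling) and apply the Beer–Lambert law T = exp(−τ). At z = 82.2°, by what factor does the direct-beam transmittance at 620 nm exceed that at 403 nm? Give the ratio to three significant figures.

7.52

Airmass: sec 82.2° = 7.3684.
τ(620 nm) = 0.0961 × (550/620)⁴ × 7.3684 = 0.0961 × 0.6193 × 7.3684 = 0.4385.
τ(403 nm) = 0.0961 × (550/403)⁴ × 7.3684 = 0.0961 × 3.4692 × 7.3684 = 2.4565.
T(620)/T(403) = exp(τ_B − τ_A) = exp(2.0180) = 7.5235.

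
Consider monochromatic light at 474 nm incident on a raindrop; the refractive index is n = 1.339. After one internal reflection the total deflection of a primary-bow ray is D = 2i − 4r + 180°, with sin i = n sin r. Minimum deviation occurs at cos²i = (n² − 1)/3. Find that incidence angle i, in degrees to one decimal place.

59.1°

cos²i = (1.339² − 1)/3 = (1.79292 − 1)/3 = 0.26431.
cos i = 0.51411, so i = 59.062°.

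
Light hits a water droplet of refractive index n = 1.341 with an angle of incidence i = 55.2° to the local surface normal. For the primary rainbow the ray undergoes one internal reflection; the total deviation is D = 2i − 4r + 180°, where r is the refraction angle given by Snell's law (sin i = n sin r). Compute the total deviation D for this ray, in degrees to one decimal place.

139.4°

sin r = sin 55.2° / 1.341 = 0.8211/1.341 = 0.6123; r = 37.76°.
D = 2·55.2° − 4·37.76° + 180° = 110.40° − 151.04° + 180° = 139.36°.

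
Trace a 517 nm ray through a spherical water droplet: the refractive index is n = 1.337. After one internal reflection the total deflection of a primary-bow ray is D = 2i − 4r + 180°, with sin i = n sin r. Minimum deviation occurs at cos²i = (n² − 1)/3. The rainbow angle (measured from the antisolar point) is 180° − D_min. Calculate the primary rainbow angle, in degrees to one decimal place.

41.5°

cos²i = (1.78757 − 1)/3 = 0.26252; i = arccos(0.51237) = 59.178°.
sin r = sin 59.178°/1.337 = 0.64231; r = 39.964°.
D_min = 2·59.178° − 4·39.964° + 180° = 138.500°.
Rainbow angle = 180° − D_min = 41.500°.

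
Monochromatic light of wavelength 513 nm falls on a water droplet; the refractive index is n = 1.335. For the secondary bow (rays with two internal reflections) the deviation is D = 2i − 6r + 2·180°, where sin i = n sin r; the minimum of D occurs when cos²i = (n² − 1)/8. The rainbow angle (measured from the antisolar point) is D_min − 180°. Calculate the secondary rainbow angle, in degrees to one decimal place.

cos²i = (1.78222 − 1)/8 = 0.09778; i = arccos(0.31269) = 71.778°.
sin r = sin 71.778°/1.335 = 0.71150; r = 45.357°.
D_min = 2·71.778° − 6·45.357° + 360° = 231.414°.
Rainbow angle = D_min − 180° = 51.414°.

51.4°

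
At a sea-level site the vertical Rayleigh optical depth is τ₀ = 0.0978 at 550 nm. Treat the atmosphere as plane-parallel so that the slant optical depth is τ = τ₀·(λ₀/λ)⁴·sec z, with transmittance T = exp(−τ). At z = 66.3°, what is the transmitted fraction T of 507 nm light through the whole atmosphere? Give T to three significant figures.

0.714

sec 66.3° = 2.4879.
τ = 0.0978 × (550/507)⁴ × 2.4879 = 0.0978 × 1.3849 × 2.4879 = 0.3370.
T = exp(−0.3370) = 0.7139.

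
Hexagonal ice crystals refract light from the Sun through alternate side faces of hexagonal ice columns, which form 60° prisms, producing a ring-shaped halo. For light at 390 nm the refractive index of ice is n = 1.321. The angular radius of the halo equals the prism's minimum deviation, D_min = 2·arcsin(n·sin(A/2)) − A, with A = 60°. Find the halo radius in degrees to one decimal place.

22.7°

n·sin(A/2) = 1.321 × sin 30° = 1.321 × 0.5000 = 0.6605.
D_min = 2·arcsin(0.6605) − 60° = 2 × 41.338° − 60° = 22.676°.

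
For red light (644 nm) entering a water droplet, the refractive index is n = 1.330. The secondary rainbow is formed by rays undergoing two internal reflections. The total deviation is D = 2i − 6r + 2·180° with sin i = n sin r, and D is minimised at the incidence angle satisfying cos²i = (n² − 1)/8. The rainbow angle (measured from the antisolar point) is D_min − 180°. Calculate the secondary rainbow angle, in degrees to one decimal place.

cos²i = (1.76890 − 1)/8 = 0.09611; i = arccos(0.31002) = 71.940°.
sin r = sin 71.940°/1.330 = 0.71483; r = 45.630°.
D_min = 2·71.940° − 6·45.630° + 360° = 230.101°.
Rainbow angle = D_min − 180° = 50.101°.

50.1°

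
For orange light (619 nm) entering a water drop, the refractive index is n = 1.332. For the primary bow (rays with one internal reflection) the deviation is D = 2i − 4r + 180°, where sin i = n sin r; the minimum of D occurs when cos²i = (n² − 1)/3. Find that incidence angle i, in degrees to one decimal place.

cos²i = (1.332² − 1)/3 = (1.77422 − 1)/3 = 0.25807.
cos i = 0.50801, so i = 59.469°.

59.5°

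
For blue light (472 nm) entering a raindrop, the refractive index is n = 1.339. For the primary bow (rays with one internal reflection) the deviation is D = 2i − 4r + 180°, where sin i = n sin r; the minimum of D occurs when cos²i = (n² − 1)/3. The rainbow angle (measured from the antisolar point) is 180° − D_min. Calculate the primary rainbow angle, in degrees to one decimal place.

41.2°

cos²i = (1.79292 − 1)/3 = 0.26431; i = arccos(0.51411) = 59.062°.
sin r = sin 59.062°/1.339 = 0.64057; r = 39.834°.
D_min = 2·59.062° − 4·39.834° + 180° = 138.786°.
Rainbow angle = 180° − D_min = 41.214°.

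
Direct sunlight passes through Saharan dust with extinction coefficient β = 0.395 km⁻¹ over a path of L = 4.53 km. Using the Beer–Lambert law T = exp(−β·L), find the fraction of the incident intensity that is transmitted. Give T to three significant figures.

τ = β·L = 0.395 × 4.53 = 1.7894.
T = exp(−1.7894) = 0.1671.

0.167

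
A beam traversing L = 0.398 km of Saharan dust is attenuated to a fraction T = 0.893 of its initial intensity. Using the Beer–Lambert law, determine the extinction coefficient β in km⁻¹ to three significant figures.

Beer–Lambert: T = exp(−βL) ⇒ β = −ln(T)/L = −ln(0.893)/0.398 = 0.1132/0.398 = 0.2843 km⁻¹.

0.284 km⁻¹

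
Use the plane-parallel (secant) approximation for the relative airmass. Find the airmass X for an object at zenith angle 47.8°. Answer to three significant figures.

1.49

X = sec z = 1/cos 47.8° = 1/0.6717 = 1.4887.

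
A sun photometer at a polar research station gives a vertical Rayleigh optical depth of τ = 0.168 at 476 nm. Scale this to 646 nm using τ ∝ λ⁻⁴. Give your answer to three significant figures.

τ(646 nm) = τ(476 nm) × (476/646)⁴ = 0.168 × (0.7368)⁴ = 0.168 × 0.2948 = 0.0495.

0.0495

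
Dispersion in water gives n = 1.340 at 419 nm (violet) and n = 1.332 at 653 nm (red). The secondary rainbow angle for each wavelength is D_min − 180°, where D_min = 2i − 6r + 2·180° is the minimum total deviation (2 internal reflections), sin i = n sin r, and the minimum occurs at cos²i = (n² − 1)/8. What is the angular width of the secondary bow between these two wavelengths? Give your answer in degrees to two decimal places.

2.08°

At 419 nm (n = 1.340): cos²i = 0.09945 → i = 71.618°, r = 45.088°, D_min = 232.709°, rainbow angle = 52.709°.
At 653 nm (n = 1.332): cos²i = 0.09678 → i = 71.875°, r = 45.520°, D_min = 230.628°, rainbow angle = 50.628°.
Angular width = |52.709° − 50.628°| = 2.080°.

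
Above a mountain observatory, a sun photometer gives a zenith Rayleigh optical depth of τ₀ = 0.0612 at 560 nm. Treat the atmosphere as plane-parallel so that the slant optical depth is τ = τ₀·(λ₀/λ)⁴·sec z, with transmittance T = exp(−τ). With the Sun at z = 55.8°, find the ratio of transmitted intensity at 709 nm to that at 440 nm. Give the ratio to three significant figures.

1.28

Airmass: sec 55.8° = 1.7791.
τ(709 nm) = 0.0612 × (560/709)⁴ × 1.7791 = 0.0612 × 0.3892 × 1.7791 = 0.0424.
τ(440 nm) = 0.0612 × (560/440)⁴ × 1.7791 = 0.0612 × 2.6239 × 1.7791 = 0.2857.
T(709)/T(440) = exp(τ_B − τ_A) = exp(0.2433) = 1.2755.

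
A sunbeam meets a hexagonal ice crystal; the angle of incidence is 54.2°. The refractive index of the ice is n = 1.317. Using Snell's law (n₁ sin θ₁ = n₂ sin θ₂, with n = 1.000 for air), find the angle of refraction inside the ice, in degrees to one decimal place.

Snell: sin θ_r = sin θ_i / n = sin 54.2° / 1.317 = 0.8111 / 1.317 = 0.6158.
θ_r = arcsin(0.6158) = 38.01°.

38.0°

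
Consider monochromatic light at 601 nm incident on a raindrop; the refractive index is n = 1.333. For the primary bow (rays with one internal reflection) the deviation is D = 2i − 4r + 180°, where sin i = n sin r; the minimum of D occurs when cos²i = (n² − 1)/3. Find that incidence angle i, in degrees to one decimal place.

cos²i = (1.333² − 1)/3 = (1.77689 − 1)/3 = 0.25896.
cos i = 0.50888, so i = 59.410°.

59.4°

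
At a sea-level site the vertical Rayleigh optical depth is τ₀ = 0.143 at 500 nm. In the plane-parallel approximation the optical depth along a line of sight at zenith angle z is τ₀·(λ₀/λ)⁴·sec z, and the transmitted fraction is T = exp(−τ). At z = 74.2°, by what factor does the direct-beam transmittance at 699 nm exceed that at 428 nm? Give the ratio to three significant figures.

2.32

Airmass: sec 74.2° = 3.6727.
τ(699 nm) = 0.143 × (500/699)⁴ × 3.6727 = 0.143 × 0.2618 × 3.6727 = 0.1375.
τ(428 nm) = 0.143 × (500/428)⁴ × 3.6727 = 0.143 × 1.8625 × 3.6727 = 0.9782.
T(699)/T(428) = exp(τ_B − τ_A) = exp(0.8407) = 2.3180.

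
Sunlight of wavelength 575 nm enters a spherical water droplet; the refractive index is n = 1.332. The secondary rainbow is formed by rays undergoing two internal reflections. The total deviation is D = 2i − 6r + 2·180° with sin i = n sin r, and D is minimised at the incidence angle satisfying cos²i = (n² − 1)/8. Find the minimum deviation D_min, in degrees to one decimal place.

230.6°

cos²i = (1.77422 − 1)/8 = 0.09678; i = arccos(0.31109) = 71.875°.
sin r = sin 71.875°/1.332 = 0.71350; r = 45.520°.
D_min = 2·71.875° − 6·45.520° + 360° = 230.628°.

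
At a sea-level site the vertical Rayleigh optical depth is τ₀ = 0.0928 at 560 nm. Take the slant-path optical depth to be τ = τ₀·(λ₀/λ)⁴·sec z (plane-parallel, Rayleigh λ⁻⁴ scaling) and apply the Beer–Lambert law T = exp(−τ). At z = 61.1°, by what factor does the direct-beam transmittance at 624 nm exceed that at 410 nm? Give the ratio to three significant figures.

Airmass: sec 61.1° = 2.0692.
τ(624 nm) = 0.0928 × (560/624)⁴ × 2.0692 = 0.0928 × 0.6487 × 2.0692 = 0.1246.
τ(410 nm) = 0.0928 × (560/410)⁴ × 2.0692 = 0.0928 × 3.4803 × 2.0692 = 0.6683.
T(624)/T(410) = exp(τ_B − τ_A) = exp(0.5437) = 1.7224.

1.72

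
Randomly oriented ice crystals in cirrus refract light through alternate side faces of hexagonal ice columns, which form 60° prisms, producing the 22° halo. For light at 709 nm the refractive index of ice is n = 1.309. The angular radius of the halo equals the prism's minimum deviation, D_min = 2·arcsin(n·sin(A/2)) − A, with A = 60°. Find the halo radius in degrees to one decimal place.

21.8°

n·sin(A/2) = 1.309 × sin 30° = 1.309 × 0.5000 = 0.6545.
D_min = 2·arcsin(0.6545) − 60° = 2 × 40.882° − 60° = 21.763°.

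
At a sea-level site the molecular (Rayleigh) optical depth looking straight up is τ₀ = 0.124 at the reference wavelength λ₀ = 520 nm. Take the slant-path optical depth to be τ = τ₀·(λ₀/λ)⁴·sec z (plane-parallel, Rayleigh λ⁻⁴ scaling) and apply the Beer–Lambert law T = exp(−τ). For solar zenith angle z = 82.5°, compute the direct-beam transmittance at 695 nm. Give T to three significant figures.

sec 82.5° = 7.6613.
τ = 0.124 × (520/695)⁴ × 7.6613 = 0.124 × 0.3134 × 7.6613 = 0.2977.
T = exp(−0.2977) = 0.7425.

0.743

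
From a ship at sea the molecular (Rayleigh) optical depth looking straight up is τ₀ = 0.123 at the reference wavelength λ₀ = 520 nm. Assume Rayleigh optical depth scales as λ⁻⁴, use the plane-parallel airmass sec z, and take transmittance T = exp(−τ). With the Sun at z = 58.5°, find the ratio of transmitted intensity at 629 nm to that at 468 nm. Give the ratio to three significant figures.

Airmass: sec 58.5° = 1.9139.
τ(629 nm) = 0.123 × (520/629)⁴ × 1.9139 = 0.123 × 0.4671 × 1.9139 = 0.1100.
τ(468 nm) = 0.123 × (520/468)⁴ × 1.9139 = 0.123 × 1.5242 × 1.9139 = 0.3588.
T(629)/T(468) = exp(τ_B − τ_A) = exp(0.2488) = 1.2825.

1.28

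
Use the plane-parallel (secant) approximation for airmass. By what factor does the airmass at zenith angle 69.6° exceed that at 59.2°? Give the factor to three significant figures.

1.47

X(69.6°)/X(59.2°) = sec 69.6° / sec 59.2° = cos 59.2° / cos 69.6° = 0.5120/0.3486 = 1.4690.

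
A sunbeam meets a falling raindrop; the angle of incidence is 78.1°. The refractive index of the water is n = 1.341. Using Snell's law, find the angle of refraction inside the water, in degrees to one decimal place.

Snell: sin θ_r = sin θ_i / n = sin 78.1° / 1.341 = 0.9785 / 1.341 = 0.7297.
θ_r = arcsin(0.7297) = 46.86°.

46.9°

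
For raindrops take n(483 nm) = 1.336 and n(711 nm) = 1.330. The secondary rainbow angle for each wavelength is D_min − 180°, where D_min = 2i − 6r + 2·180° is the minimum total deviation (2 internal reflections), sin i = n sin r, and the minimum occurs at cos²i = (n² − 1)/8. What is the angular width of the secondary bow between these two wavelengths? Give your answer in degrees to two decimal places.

At 483 nm (n = 1.336): cos²i = 0.09811 → i = 71.746°, r = 45.303°, D_min = 231.674°, rainbow angle = 51.674°.
At 711 nm (n = 1.330): cos²i = 0.09611 → i = 71.940°, r = 45.630°, D_min = 230.101°, rainbow angle = 50.101°.
Angular width = |51.674° − 50.101°| = 1.573°.

1.57°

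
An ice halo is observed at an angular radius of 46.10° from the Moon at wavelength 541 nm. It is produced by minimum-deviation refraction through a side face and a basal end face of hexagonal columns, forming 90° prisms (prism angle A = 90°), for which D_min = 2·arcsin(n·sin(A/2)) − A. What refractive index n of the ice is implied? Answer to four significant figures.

Rearranging: n = sin((D_min + A)/2) / sin(A/2).
(D_min + A)/2 = (46.10° + 90°)/2 = 68.050°.
n = sin 68.050° / sin 45° = 0.9275 / 0.7071 = 1.3117.

1.312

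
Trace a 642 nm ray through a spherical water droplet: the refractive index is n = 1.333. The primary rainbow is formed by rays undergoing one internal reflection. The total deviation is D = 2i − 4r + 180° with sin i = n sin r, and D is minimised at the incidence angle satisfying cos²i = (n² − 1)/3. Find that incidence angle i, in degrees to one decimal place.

cos²i = (1.333² − 1)/3 = (1.77689 − 1)/3 = 0.25896.
cos i = 0.50888, so i = 59.410°.

59.4°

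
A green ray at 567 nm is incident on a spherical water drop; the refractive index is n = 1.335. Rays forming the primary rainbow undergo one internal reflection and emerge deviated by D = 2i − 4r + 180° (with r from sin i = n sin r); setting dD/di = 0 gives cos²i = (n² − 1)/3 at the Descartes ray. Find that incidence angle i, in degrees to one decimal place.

59.3°

cos²i = (1.335² − 1)/3 = (1.78222 − 1)/3 = 0.26074.
cos i = 0.51063, so i = 59.294°.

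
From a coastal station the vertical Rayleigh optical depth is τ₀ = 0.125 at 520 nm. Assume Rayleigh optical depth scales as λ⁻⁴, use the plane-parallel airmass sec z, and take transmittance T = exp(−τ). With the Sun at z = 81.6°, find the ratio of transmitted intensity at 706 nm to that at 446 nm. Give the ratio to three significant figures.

Airmass: sec 81.6° = 6.8454.
τ(706 nm) = 0.125 × (520/706)⁴ × 6.8454 = 0.125 × 0.2943 × 6.8454 = 0.2518.
τ(446 nm) = 0.125 × (520/446)⁴ × 6.8454 = 0.125 × 1.8479 × 6.8454 = 1.5812.
T(706)/T(446) = exp(τ_B − τ_A) = exp(1.3294) = 3.7786.

3.78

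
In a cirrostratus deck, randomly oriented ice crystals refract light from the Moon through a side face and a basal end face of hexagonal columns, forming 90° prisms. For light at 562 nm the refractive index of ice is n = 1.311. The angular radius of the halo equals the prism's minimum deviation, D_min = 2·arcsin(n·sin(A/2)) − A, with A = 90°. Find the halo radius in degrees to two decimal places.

45.95°

n·sin(A/2) = 1.311 × sin 45° = 1.311 × 0.7071 = 0.9270.
D_min = 2·arcsin(0.9270) − 90° = 2 × 67.974° − 90° = 45.949°.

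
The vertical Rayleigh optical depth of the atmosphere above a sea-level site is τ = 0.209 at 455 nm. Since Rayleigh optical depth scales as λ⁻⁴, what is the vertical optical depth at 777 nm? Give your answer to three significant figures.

0.0246

τ(777 nm) = τ(455 nm) × (455/777)⁴ = 0.209 × (0.5856)⁴ = 0.209 × 0.1176 = 0.0246.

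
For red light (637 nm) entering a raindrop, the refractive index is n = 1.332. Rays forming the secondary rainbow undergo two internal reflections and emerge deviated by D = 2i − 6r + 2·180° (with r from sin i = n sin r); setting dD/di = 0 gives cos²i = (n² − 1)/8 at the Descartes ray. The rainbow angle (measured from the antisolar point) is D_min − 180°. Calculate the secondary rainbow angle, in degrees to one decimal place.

50.6°

cos²i = (1.77422 − 1)/8 = 0.09678; i = arccos(0.31109) = 71.875°.
sin r = sin 71.875°/1.332 = 0.71350; r = 45.520°.
D_min = 2·71.875° − 6·45.520° + 360° = 230.628°.
Rainbow angle = D_min − 180° = 50.628°.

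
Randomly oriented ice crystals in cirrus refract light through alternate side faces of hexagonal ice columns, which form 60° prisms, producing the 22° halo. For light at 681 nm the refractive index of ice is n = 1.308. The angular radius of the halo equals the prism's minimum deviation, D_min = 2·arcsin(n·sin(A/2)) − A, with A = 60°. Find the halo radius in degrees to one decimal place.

n·sin(A/2) = 1.308 × sin 30° = 1.308 × 0.5000 = 0.6540.
D_min = 2·arcsin(0.6540) − 60° = 2 × 40.844° − 60° = 21.688°.

21.7°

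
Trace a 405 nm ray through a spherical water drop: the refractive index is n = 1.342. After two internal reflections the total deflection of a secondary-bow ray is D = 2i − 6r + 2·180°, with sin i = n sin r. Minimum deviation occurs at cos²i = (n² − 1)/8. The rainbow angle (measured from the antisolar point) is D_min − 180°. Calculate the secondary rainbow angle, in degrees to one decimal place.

cos²i = (1.80096 − 1)/8 = 0.10012; i = arccos(0.31642) = 71.554°.
sin r = sin 71.554°/1.342 = 0.70687; r = 44.981°.
D_min = 2·71.554° − 6·44.981° + 360° = 233.222°.
Rainbow angle = D_min − 180° = 53.222°.

53.2°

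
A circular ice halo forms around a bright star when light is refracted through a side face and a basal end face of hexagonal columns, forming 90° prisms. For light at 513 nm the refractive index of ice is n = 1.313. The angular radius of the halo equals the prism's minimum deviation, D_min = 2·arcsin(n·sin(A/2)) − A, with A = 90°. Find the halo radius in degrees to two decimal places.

46.38°

n·sin(A/2) = 1.313 × sin 45° = 1.313 × 0.7071 = 0.9284.
D_min = 2·arcsin(0.9284) − 90° = 2 × 68.192° − 90° = 46.383°.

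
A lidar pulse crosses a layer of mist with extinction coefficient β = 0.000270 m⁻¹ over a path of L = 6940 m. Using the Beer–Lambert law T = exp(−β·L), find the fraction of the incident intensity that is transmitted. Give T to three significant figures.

τ = β·L = 0.000270 × 6940 = 1.8738.
T = exp(−1.8738) = 0.1535.

0.154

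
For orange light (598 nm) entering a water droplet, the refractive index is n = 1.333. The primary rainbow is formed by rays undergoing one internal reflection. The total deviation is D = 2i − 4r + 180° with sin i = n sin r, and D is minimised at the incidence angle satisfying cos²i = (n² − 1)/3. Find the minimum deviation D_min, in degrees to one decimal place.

137.9°

cos²i = (1.77689 − 1)/3 = 0.25896; i = arccos(0.50888) = 59.410°.
sin r = sin 59.410°/1.333 = 0.64579; r = 40.225°.
D_min = 2·59.410° − 4·40.225° + 180° = 137.922°.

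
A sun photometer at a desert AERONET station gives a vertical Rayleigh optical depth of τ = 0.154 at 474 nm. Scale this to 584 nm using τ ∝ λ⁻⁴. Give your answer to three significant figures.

τ(584 nm) = τ(474 nm) × (474/584)⁴ = 0.154 × (0.8116)⁴ = 0.154 × 0.4340 = 0.0668.

0.0668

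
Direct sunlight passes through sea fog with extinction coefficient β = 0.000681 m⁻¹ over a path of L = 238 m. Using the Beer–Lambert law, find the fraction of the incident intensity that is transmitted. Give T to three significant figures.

τ = β·L = 0.000681 × 238 = 0.1621.
T = exp(−0.1621) = 0.8504.

0.850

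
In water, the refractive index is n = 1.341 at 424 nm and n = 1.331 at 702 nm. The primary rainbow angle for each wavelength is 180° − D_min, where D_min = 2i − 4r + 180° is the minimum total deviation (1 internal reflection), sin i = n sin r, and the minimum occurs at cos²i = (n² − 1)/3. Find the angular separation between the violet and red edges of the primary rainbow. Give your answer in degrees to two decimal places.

1.44°

At 424 nm (n = 1.341): cos²i = 0.26609 → i = 58.946°, r = 39.705°, D_min = 139.071°, rainbow angle = 40.929°.
At 702 nm (n = 1.331): cos²i = 0.25719 → i = 59.527°, r = 40.356°, D_min = 137.630°, rainbow angle = 42.370°.
Angular width = |40.929° − 42.370°| = 1.441°.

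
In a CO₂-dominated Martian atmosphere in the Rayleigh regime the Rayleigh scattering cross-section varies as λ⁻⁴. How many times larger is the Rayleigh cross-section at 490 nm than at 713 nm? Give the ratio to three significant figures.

Rayleigh scattering ∝ λ⁻⁴, so the ratio of coefficients is the inverse fourth power of the wavelength ratio.
σ(490)/σ(713) = (713/490)⁴ = (1.4551)⁴ = 4.483.

4.48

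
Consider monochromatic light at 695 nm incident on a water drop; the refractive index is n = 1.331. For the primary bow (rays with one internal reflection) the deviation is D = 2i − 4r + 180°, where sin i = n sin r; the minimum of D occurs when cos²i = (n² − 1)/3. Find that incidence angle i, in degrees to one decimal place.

cos²i = (1.331² − 1)/3 = (1.77156 − 1)/3 = 0.25719.
cos i = 0.50714, so i = 59.527°.

59.5°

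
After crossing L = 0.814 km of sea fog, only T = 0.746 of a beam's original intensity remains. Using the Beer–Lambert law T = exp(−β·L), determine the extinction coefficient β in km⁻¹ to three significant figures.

0.360 km⁻¹

Beer–Lambert: T = exp(−βL) ⇒ β = −ln(T)/L = −ln(0.746)/0.814 = 0.2930/0.814 = 0.36 km⁻¹.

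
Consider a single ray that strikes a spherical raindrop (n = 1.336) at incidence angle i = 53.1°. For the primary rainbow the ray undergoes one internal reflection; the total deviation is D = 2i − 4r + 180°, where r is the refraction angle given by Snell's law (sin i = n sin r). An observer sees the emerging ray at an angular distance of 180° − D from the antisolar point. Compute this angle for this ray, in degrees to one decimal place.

sin r = sin 53.1° / 1.336 = 0.7997/1.336 = 0.5986; r = 36.77°.
D = 2·53.1° − 4·36.77° + 180° = 106.20° − 147.07° + 180° = 139.13°.
Angle from antisolar point = 180° − D = 40.87°.

40.9°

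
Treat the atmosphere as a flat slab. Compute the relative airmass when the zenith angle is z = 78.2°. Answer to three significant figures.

4.89

X = sec z = 1/cos 78.2° = 1/0.2045 = 4.8901.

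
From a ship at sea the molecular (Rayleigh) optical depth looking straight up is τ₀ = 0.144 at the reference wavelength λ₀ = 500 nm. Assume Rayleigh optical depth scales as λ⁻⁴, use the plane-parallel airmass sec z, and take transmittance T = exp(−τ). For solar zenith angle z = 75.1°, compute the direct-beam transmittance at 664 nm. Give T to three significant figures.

0.835

sec 75.1° = 3.8890.
τ = 0.144 × (500/664)⁴ × 3.8890 = 0.144 × 0.3215 × 3.8890 = 0.1801.
T = exp(−0.1801) = 0.8352.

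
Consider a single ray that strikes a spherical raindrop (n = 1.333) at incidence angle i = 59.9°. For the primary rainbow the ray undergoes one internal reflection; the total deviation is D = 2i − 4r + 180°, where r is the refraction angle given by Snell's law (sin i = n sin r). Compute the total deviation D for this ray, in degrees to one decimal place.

sin r = sin 59.9° / 1.333 = 0.8652/1.333 = 0.6490; r = 40.47°.
D = 2·59.9° − 4·40.47° + 180° = 119.80° − 161.87° + 180° = 137.93°.

137.9°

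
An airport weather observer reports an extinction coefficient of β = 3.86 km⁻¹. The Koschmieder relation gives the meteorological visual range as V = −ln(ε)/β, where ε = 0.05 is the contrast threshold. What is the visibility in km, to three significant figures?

V = −ln(0.05) / 3.86 = 2.996 / 3.86 = 0.7761 km.

0.776 km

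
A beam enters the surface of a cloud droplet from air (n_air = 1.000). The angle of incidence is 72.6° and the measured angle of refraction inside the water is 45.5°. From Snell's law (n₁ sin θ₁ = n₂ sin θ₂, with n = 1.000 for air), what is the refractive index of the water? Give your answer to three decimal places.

1.338

n = sin θ_i / sin θ_r = sin 72.6° / sin 45.5° = 0.9542 / 0.7133 = 1.3379.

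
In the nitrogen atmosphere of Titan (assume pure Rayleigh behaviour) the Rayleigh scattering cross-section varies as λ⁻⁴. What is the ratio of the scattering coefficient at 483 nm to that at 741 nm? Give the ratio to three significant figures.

Rayleigh scattering ∝ λ⁻⁴, so the ratio of coefficients is the inverse fourth power of the wavelength ratio.
σ(483)/σ(741) = (741/483)⁴ = (1.5342)⁴ = 5.54.

5.54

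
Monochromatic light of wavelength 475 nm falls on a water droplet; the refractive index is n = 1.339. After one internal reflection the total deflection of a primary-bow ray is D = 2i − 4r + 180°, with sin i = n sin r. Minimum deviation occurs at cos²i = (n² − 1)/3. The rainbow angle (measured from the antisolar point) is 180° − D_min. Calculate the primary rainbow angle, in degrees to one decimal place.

cos²i = (1.79292 − 1)/3 = 0.26431; i = arccos(0.51411) = 59.062°.
sin r = sin 59.062°/1.339 = 0.64057; r = 39.834°.
D_min = 2·59.062° − 4·39.834° + 180° = 138.786°.
Rainbow angle = 180° − D_min = 41.214°.

41.2°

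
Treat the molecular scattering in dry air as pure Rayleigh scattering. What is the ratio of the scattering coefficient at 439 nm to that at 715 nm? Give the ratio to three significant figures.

Rayleigh scattering ∝ λ⁻⁴, so the ratio of coefficients is the inverse fourth power of the wavelength ratio.
σ(439)/σ(715) = (715/439)⁴ = (1.6287)⁴ = 7.037.

7.04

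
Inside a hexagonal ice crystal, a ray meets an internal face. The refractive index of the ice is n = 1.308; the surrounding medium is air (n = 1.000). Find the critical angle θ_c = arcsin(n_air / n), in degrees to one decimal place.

sin θ_c = n_air / n = 1.000 / 1.308 = 0.7645.
θ_c = arcsin(0.7645) = 49.86°.

49.9°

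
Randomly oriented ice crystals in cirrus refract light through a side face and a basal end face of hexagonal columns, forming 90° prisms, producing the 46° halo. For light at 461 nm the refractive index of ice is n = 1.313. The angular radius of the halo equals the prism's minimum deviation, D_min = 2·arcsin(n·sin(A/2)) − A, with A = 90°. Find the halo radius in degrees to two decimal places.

46.38°

n·sin(A/2) = 1.313 × sin 45° = 1.313 × 0.7071 = 0.9284.
D_min = 2·arcsin(0.9284) − 90° = 2 × 68.192° − 90° = 46.383°.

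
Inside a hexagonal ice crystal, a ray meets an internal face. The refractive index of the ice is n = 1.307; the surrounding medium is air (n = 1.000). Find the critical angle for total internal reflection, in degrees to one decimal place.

49.9°

sin θ_c = n_air / n = 1.000 / 1.307 = 0.7651.
θ_c = arcsin(0.7651) = 49.92°.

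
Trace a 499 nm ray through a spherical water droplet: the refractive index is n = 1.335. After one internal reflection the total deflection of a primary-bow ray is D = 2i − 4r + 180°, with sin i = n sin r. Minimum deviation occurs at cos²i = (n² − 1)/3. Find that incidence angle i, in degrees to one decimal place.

cos²i = (1.335² − 1)/3 = (1.78222 − 1)/3 = 0.26074.
cos i = 0.51063, so i = 59.294°.

59.3°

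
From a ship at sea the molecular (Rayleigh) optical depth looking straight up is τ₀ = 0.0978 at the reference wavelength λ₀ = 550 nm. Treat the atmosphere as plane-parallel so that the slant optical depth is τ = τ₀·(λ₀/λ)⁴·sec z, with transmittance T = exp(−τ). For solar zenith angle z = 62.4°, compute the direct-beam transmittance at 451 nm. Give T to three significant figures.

0.627

sec 62.4° = 2.1584.
τ = 0.0978 × (550/451)⁴ × 2.1584 = 0.0978 × 2.2118 × 2.1584 = 0.4669.
T = exp(−0.4669) = 0.6269.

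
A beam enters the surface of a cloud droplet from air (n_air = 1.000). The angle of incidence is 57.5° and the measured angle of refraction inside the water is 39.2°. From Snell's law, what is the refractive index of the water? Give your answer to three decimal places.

1.334

n = sin θ_i / sin θ_r = sin 57.5° / sin 39.2° = 0.8434 / 0.6320 = 1.3344.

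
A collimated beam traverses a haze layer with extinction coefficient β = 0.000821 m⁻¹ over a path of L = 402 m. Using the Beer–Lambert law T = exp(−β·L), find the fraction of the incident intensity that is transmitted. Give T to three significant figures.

τ = β·L = 0.000821 × 402 = 0.3300.
T = exp(−0.3300) = 0.7189.

0.719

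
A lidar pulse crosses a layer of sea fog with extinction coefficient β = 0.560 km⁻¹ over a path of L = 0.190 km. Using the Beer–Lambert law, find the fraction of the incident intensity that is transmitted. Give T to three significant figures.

0.899

τ = β·L = 0.560 × 0.190 = 0.1064.
T = exp(−0.1064) = 0.8991.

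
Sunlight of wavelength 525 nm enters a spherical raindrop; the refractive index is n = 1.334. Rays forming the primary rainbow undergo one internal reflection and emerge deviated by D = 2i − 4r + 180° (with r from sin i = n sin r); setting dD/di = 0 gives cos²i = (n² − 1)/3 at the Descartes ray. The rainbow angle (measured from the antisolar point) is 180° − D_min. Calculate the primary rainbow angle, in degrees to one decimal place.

41.9°

cos²i = (1.77956 − 1)/3 = 0.25985; i = arccos(0.50976) = 59.352°.
sin r = sin 59.352°/1.334 = 0.64492; r = 40.159°.
D_min = 2·59.352° − 4·40.159° + 180° = 138.067°.
Rainbow angle = 180° − D_min = 41.933°.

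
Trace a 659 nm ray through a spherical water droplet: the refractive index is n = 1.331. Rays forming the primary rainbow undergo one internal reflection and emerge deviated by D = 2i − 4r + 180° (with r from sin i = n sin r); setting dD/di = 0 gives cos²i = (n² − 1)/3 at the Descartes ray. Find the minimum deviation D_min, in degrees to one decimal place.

137.6°

cos²i = (1.77156 − 1)/3 = 0.25719; i = arccos(0.50714) = 59.527°.
sin r = sin 59.527°/1.331 = 0.64753; r = 40.356°.
D_min = 2·59.527° − 4·40.356° + 180° = 137.630°.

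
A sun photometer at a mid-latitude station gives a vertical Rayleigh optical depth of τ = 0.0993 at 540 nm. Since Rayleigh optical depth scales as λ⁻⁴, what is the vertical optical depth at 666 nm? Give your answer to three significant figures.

0.0429

τ(666 nm) = τ(540 nm) × (540/666)⁴ = 0.0993 × (0.8108)⁴ = 0.0993 × 0.4322 = 0.0429.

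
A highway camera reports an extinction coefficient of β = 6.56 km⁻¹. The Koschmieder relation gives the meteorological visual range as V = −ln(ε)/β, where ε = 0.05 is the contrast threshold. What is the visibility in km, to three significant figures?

V = −ln(0.05) / 6.56 = 2.996 / 6.56 = 0.4567 km.

0.457 km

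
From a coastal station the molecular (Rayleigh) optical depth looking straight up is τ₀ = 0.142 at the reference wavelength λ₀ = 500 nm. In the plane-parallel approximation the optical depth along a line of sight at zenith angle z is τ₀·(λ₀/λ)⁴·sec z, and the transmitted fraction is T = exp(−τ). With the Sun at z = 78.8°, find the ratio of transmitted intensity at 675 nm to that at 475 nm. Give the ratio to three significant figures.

Airmass: sec 78.8° = 5.1484.
τ(675 nm) = 0.142 × (500/675)⁴ × 5.1484 = 0.142 × 0.3011 × 5.1484 = 0.2201.
τ(475 nm) = 0.142 × (500/475)⁴ × 5.1484 = 0.142 × 1.2277 × 5.1484 = 0.8976.
T(675)/T(475) = exp(τ_B − τ_A) = exp(0.6775) = 1.9689.

1.97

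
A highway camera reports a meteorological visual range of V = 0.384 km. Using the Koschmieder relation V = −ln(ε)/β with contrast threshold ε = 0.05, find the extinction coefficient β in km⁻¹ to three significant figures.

7.80 km⁻¹

β = −ln(0.05) / V = 2.996 / 0.384 = 7.8014 km⁻¹.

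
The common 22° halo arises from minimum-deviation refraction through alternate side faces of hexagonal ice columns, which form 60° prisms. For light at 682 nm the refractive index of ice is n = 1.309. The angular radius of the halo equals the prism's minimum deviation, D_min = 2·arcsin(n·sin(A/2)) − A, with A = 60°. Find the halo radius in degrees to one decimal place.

21.8°

n·sin(A/2) = 1.309 × sin 30° = 1.309 × 0.5000 = 0.6545.
D_min = 2·arcsin(0.6545) − 60° = 2 × 40.882° − 60° = 21.763°.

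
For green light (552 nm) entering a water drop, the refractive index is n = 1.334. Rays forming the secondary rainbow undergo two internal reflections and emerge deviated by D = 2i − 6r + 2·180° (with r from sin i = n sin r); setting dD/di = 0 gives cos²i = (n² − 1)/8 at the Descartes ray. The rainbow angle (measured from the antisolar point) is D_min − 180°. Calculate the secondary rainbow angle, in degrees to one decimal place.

51.2°

cos²i = (1.77956 − 1)/8 = 0.09744; i = arccos(0.31216) = 71.810°.
sin r = sin 71.810°/1.334 = 0.71217; r = 45.411°.
D_min = 2·71.810° − 6·45.411° + 360° = 231.153°.
Rainbow angle = D_min − 180° = 51.153°.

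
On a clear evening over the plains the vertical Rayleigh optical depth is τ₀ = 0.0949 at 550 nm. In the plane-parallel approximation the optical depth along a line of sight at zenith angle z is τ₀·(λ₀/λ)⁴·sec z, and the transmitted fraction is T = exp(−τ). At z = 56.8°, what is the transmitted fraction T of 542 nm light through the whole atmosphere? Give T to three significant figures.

sec 56.8° = 1.8263.
τ = 0.0949 × (550/542)⁴ × 1.8263 = 0.0949 × 1.0604 × 1.8263 = 0.1838.
T = exp(−0.1838) = 0.8321.

0.832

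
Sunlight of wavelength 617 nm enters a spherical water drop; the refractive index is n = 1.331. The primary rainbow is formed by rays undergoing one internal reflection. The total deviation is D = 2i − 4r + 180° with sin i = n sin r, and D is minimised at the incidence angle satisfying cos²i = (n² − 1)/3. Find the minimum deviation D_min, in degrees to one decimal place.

cos²i = (1.77156 − 1)/3 = 0.25719; i = arccos(0.50714) = 59.527°.
sin r = sin 59.527°/1.331 = 0.64753; r = 40.356°.
D_min = 2·59.527° − 4·40.356° + 180° = 137.630°.

137.6°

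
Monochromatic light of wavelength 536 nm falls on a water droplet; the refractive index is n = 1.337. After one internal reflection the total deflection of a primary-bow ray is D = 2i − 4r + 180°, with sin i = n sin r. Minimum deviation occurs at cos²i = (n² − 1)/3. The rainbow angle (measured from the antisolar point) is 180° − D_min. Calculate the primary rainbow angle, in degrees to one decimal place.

cos²i = (1.78757 − 1)/3 = 0.26252; i = arccos(0.51237) = 59.178°.
sin r = sin 59.178°/1.337 = 0.64231; r = 39.964°.
D_min = 2·59.178° − 4·39.964° + 180° = 138.500°.
Rainbow angle = 180° − D_min = 41.500°.

41.5°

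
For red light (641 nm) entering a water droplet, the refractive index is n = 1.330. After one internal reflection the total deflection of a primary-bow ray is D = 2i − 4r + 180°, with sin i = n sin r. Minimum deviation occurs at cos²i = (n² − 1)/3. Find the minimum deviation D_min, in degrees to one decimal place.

cos²i = (1.76890 − 1)/3 = 0.25630; i = arccos(0.50626) = 59.585°.
sin r = sin 59.585°/1.330 = 0.64841; r = 40.422°.
D_min = 2·59.585° − 4·40.422° + 180° = 137.484°.

137.5°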